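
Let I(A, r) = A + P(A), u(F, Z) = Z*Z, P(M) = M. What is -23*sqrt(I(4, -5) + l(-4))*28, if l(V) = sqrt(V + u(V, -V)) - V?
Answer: -644*sqrt(12 + 2*sqrt(3)) ≈ -2532.5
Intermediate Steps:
u(F, Z) = Z**2
I(A, r) = 2*A (I(A, r) = A + A = 2*A)
l(V) = sqrt(V + V**2) - V (l(V) = sqrt(V + (-V)**2) - V = sqrt(V + V**2) - V)
-23*sqrt(I(4, -5) + l(-4))*28 = -23*sqrt(2*4 + (sqrt(-4*(1 - 4)) - 1*(-4)))*28 = -23*sqrt(8 + (sqrt(-4*(-3)) + 4))*28 = -23*sqrt(8 + (sqrt(12) + 4))*28 = -23*sqrt(8 + (2*sqrt(3) + 4))*28 = -23*sqrt(8 + (4 + 2*sqrt(3)))*28 = -23*sqrt(12 + 2*sqrt(3))*28 = -644*sqrt(12 + 2*sqrt(3))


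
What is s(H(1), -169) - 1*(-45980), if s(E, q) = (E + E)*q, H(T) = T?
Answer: 45642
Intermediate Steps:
s(E, q) = 2*E*q (s(E, q) = (2*E)*q = 2*E*q)
s(H(1), -169) - 1*(-45980) = 2*1*(-169) - 1*(-45980) = -338 + 45980 = 45642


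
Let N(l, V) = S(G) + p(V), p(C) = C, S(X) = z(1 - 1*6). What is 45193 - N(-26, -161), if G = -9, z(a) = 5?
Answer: 45349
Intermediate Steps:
S(X) = 5
N(l, V) = 5 + V
45193 - N(-26, -161) = 45193 - (5 - 161) = 45193 - 1*(-156) = 45193 + 156 = 45349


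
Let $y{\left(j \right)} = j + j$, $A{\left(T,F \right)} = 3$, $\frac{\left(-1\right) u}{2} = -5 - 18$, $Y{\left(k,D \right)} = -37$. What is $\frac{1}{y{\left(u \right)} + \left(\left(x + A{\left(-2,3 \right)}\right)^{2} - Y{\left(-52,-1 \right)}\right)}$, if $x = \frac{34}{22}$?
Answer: $\frac{121}{18109} \approx 0.0066818$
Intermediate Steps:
$u = 46$ ($u = - 2 \left(-5 - 18\right) = \left(-2\right) \left(-23\right) = 46$)
$x = \frac{17}{11}$ ($x = 34 \cdot \frac{1}{22} = \frac{17}{11} \approx 1.5455$)
$y{\left(j \right)} = 2 j$
$\frac{1}{y{\left(u \right)} + \left(\left(x + A{\left(-2,3 \right)}\right)^{2} - Y{\left(-52,-1 \right)}\right)} = \frac{1}{2 \cdot 46 + \left(\left(\frac{17}{11} + 3\right)^{2} - -37\right)} = \frac{1}{92 + \left(\left(\frac{50}{11}\right)^{2} + 37\right)} = \frac{1}{92 + \left(\frac{2500}{121} + 37\right)} = \frac{1}{92 + \frac{6977}{121}} = \frac{1}{\frac{18109}{121}} = \frac{121}{18109}$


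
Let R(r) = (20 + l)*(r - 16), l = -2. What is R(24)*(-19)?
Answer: -2736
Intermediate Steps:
R(r) = -288 + 18*r (R(r) = (20 - 2)*(r - 16) = 18*(-16 + r) = -288 + 18*r)
R(24)*(-19) = (-288 + 18*24)*(-19) = (-288 + 432)*(-19) = 144*(-19) = -2736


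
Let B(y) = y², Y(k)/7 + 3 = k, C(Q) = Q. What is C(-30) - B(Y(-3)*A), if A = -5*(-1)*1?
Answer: -44130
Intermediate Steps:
Y(k) = -21 + 7*k
A = 5 (A = 5*1 = 5)
C(-30) - B(Y(-3)*A) = -30 - ((-21 + 7*(-3))*5)² = -30 - ((-21 - 21)*5)² = -30 - (-42*5)² = -30 - 1*(-210)² = -30 - 1*44100 = -30 - 44100 = -44130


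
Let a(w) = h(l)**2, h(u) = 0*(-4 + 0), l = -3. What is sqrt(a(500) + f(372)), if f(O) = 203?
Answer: sqrt(203) ≈ 14.248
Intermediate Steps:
h(u) = 0 (h(u) = 0*(-4) = 0)
a(w) = 0 (a(w) = 0**2 = 0)
sqrt(a(500) + f(372)) = sqrt(0 + 203) = sqrt(203)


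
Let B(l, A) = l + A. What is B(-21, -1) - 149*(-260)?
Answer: 38718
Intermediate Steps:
B(l, A) = A + l
B(-21, -1) - 149*(-260) = (-1 - 21) - 149*(-260) = -22 + 38740 = 38718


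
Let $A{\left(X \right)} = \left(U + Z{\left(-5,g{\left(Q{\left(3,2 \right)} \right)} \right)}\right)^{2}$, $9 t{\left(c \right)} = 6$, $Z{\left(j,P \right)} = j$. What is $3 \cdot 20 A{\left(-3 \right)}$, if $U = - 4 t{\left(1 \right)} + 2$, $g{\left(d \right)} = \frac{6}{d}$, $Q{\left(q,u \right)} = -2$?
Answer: $\frac{5780}{3} \approx 1926.7$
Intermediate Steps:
$t{\left(c \right)} = \frac{2}{3}$ ($t{\left(c \right)} = \frac{1}{9} \cdot 6 = \frac{2}{3}$)
$U = - \frac{2}{3}$ ($U = \left(-4\right) \frac{2}{3} + 2 = - \frac{8}{3} + 2 = - \frac{2}{3} \approx -0.66667$)
$A{\left(X \right)} = \frac{289}{9}$ ($A{\left(X \right)} = \left(- \frac{2}{3} - 5\right)^{2} = \left(- \frac{17}{3}\right)^{2} = \frac{289}{9}$)
$3 \cdot 20 A{\left(-3 \right)} = 3 \cdot 20 \cdot \frac{289}{9} = 60 \cdot \frac{289}{9} = \frac{5780}{3}$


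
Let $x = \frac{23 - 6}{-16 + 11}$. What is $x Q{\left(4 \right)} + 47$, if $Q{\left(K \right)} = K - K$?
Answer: $47$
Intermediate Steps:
$Q{\left(K \right)} = 0$
$x = - \frac{17}{5}$ ($x = \frac{17}{-5} = 17 \left(- \frac{1}{5}\right) = - \frac{17}{5} \approx -3.4$)
$x Q{\left(4 \right)} + 47 = \left(- \frac{17}{5}\right) 0 + 47 = 0 + 47 = 47$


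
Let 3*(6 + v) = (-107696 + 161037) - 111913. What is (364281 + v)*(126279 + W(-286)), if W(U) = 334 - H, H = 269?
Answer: 43557220344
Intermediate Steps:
v = -19530 (v = -6 + ((-107696 + 161037) - 111913)/3 = -6 + (53341 - 111913)/3 = -6 + (⅓)*(-58572) = -6 - 19524 = -19530)
W(U) = 65 (W(U) = 334 - 1*269 = 334 - 269 = 65)
(364281 + v)*(126279 + W(-286)) = (364281 - 19530)*(126279 + 65) = 344751*126344 = 43557220344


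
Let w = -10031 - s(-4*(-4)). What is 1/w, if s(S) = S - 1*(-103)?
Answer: -1/10150 ≈ -9.8522e-5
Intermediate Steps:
s(S) = 103 + S (s(S) = S + 103 = 103 + S)
w = -10150 (w = -10031 - (103 - 4*(-4)) = -10031 - (103 + 16) = -10031 - 1*119 = -10031 - 119 = -10150)
1/w = 1/(-10150) = -1/10150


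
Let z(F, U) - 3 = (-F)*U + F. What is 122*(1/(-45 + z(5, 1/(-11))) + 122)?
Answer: 2991013/201 ≈ 14881.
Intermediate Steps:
z(F, U) = 3 + F - F*U (z(F, U) = 3 + ((-F)*U + F) = 3 + (-F*U + F) = 3 + (F - F*U) = 3 + F - F*U)
122*(1/(-45 + z(5, 1/(-11))) + 122) = 122*(1/(-45 + (3 + 5 - 1*5/(-11))) + 122) = 122*(1/(-45 + (3 + 5 - 1*5*(-1/11))) + 122) = 122*(1/(-45 + (3 + 5 + 5/11)) + 122) = 122*(1/(-45 + 93/11) + 122) = 122*(1/(-402/11) + 122) = 122*(-11/402 + 122) = 122*(49033/402) = 2991013/201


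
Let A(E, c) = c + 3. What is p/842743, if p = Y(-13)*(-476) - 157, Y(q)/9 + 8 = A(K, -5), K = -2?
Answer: 42683/842743 ≈ 0.050648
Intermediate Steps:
A(E, c) = 3 + c
Y(q) = -90 (Y(q) = -72 + 9*(3 - 5) = -72 + 9*(-2) = -72 - 18 = -90)
p = 42683 (p = -90*(-476) - 157 = 42840 - 157 = 42683)
p/842743 = 42683/842743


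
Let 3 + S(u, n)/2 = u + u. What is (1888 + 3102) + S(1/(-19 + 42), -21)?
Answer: 114636/23 ≈ 4984.2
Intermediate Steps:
S(u, n) = -6 + 4*u (S(u, n) = -6 + 2*(u + u) = -6 + 2*(2*u) = -6 + 4*u)
(1888 + 3102) + S(1/(-19 + 42), -21) = (1888 + 3102) + (-6 + 4/(-19 + 42)) = 4990 + (-6 + 4/23) = 4990 - 134/23 = 114636/23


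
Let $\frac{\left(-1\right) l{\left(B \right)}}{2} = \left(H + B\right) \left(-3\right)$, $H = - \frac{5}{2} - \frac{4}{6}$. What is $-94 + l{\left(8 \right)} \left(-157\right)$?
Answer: $-4647$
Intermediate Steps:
$H = - \frac{19}{6}$ ($H = \left(-5\right) \frac{1}{2} - \frac{2}{3} = - \frac{5}{2} - \frac{2}{3} = - \frac{19}{6} \approx -3.1667$)
$l{\left(B \right)} = -19 + 6 B$ ($l{\left(B \right)} = - 2 \left(- \frac{19}{6} + B\right) \left(-3\right) = - 2 \left(\frac{19}{2} - 3 B\right) = -19 + 6 B$)
$-94 + l{\left(8 \right)} \left(-157\right) = -94 + \left(-19 + 6 \cdot 8\right) \left(-157\right) = -94 + \left(-19 + 48\right) \left(-157\right) = -94 + 29 \left(-157\right) = -94 - 4553 = -4647$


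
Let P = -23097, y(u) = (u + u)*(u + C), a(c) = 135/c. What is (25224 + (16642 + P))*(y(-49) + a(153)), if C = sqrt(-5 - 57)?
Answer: 1532470081/17 - 1839362*I*sqrt(62) ≈ 9.0145e+7 - 1.4483e+7*I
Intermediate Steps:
C = I*sqrt(62) (C = sqrt(-62) = I*sqrt(62) ≈ 7.874*I)
y(u) = 2*u*(u + I*sqrt(62)) (y(u) = (u + u)*(u + I*sqrt(62)) = (2*u)*(u + I*sqrt(62)) = 2*u*(u + I*sqrt(62)))
(25224 + (16642 + P))*(y(-49) + a(153)) = (25224 + (16642 - 23097))*(2*(-49)*(-49 + I*sqrt(62)) + 135/153) = (25224 - 6455)*((4802 - 98*I*sqrt(62)) + 135*(1/153)) = 18769*((4802 - 98*I*sqrt(62)) + 15/17) = 18769*(81649/17 - 98*I*sqrt(62)) = 1532470081/17 - 1839362*I*sqrt(62)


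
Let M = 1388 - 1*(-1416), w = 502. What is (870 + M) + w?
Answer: 4176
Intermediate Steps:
M = 2804 (M = 1388 + 1416 = 2804)
(870 + M) + w = (870 + 2804) + 502 = 3674 + 502 = 4176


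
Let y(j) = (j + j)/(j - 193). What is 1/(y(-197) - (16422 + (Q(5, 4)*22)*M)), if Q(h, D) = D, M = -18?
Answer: -195/2893213 ≈ -6.7399e-5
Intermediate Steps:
y(j) = 2*j/(-193 + j) (y(j) = (2*j)/(-193 + j) = 2*j/(-193 + j))
1/(y(-197) - (16422 + (Q(5, 4)*22)*M)) = 1/(2*(-197)/(-193 - 197) - (16422 + (4*22)*(-18))) = 1/(2*(-197)/(-390) - (16422 + 88*(-18))) = 1/(2*(-197)*(-1/390) - (16422 - 1584)) = 1/(197/195 - 1*14838) = 1/(197/195 - 14838) = 1/(-2893213/195) = -195/2893213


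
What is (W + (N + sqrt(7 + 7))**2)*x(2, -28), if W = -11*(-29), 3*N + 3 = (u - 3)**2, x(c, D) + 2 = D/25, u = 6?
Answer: -26286/25 - 312*sqrt(14)/25 ≈ -1098.1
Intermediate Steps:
x(c, D) = -2 + D/25
N = 2 (N = -1 + (6 - 3)**2/3 = -1 + (1/3)*3**2 = -1 + (1/3)*9 = -1 + 3 = 2)
W = 319
(W + (N + sqrt(7 + 7))**2)*x(2, -28) = (319 + (2 + sqrt(7 + 7))**2)*(-2 + (1/25)*(-28)) = (319 + (2 + sqrt(14))**2)*(-2 - 28/25) = (319 + (2 + sqrt(14))**2)*(-78/25) = -24882/25 - 78*(2 + sqrt(14))**2/25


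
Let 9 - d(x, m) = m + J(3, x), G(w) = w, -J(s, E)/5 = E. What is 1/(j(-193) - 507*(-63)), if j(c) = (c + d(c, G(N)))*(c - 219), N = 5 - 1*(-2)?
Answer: 1/508213 ≈ 1.9677e-6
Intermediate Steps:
J(s, E) = -5*E
N = 7 (N = 5 + 2 = 7)
d(x, m) = 9 - m + 5*x (d(x, m) = 9 - (m - 5*x) = 9 + (-m + 5*x) = 9 - m + 5*x)
j(c) = (-219 + c)*(2 + 6*c) (j(c) = (c + (9 - 1*7 + 5*c))*(c - 219) = (c + (9 - 7 + 5*c))*(-219 + c) = (c + (2 + 5*c))*(-219 + c) = (2 + 6*c)*(-219 + c) = (-219 + c)*(2 + 6*c))
1/(j(-193) - 507*(-63)) = 1/((-438 - 1312*(-193) + 6*(-193)²) - 507*(-63)) = 1/((-438 + 253216 + 6*37249) + 31941) = 1/((-438 + 253216 + 223494) + 31941) = 1/(476272 + 31941) = 1/508213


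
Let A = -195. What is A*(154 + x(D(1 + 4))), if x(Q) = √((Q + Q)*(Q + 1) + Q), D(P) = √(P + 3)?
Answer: -30030 - 195*2^(¾)*√(3 + 4*√2) ≈ -30995.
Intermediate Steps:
D(P) = √(3 + P)
x(Q) = √(Q + 2*Q*(1 + Q)) (x(Q) = √((2*Q)*(1 + Q) + Q) = √(2*Q*(1 + Q) + Q) = √(Q + 2*Q*(1 + Q)))
A*(154 + x(D(1 + 4))) = -195*(154 + √(√(3 + (1 + 4))*(3 + 2*√(3 + (1 + 4))))) = -195*(154 + √(√(3 + 5)*(3 + 2*√(3 + 5)))) = -195*(154 + √(√8*(3 + 2*√8))) = -195*(154 + √((2*√2)*(3 + 2*(2*√2)))) = -195*(154 + √((2*√2)*(3 + 4*√2))) = -195*(154 + √(2*√2*(3 + 4*√2))) = -195*(154 + 2^(¾)*√(3 + 4*√2)) = -30030 - 195*2^(¾)*√(3 + 4*√2)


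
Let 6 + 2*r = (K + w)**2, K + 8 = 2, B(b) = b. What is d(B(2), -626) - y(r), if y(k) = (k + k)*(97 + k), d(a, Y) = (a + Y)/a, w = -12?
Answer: -81720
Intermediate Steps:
K = -6 (K = -8 + 2 = -6)
d(a, Y) = (Y + a)/a
r = 159 (r = -3 + (-6 - 12)**2/2 = -3 + (1/2)*(-18)**2 = -3 + (1/2)*324 = -3 + 162 = 159)
y(k) = 2*k*(97 + k) (y(k) = (2*k)*(97 + k) = 2*k*(97 + k))
d(B(2), -626) - y(r) = (-626 + 2)/2 - 2*159*(97 + 159) = (1/2)*(-624) - 2*159*256 = -312 - 1*81408 = -312 - 81408 = -81720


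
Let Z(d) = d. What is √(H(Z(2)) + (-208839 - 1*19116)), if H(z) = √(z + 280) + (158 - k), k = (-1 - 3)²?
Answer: √(-227813 + √282) ≈ 477.28*I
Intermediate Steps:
k = 16 (k = (-4)² = 16)
H(z) = 142 + √(280 + z) (H(z) = √(z + 280) + (158 - 1*16) = √(280 + z) + (158 - 16) = √(280 + z) + 142 = 142 + √(280 + z))
√(H(Z(2)) + (-208839 - 1*19116)) = √((142 + √(280 + 2)) + (-208839 - 1*19116)) = √((142 + √282) + (-208839 - 19116)) = √((142 + √282) - 227955) = √(-227813 + √282)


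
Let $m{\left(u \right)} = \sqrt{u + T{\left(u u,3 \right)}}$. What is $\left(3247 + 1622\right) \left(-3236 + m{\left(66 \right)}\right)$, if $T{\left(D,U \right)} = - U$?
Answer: $-15756084 + 14607 \sqrt{7} \approx -1.5717 \cdot 10^{7}$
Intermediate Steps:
$m{\left(u \right)} = \sqrt{-3 + u}$ ($m{\left(u \right)} = \sqrt{u - 3} = \sqrt{-3 + u}$)
$\left(3247 + 1622\right) \left(-3236 + m{\left(66 \right)}\right) = \left(3247 + 1622\right) \left(-3236 + \sqrt{-3 + 66}\right) = 4869 \left(-3236 + \sqrt{63}\right) = 4869 \left(-3236 + 3 \sqrt{7}\right) = -15756084 + 14607 \sqrt{7}$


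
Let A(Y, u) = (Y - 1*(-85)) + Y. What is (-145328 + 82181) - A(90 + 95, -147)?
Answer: -63602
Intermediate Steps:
A(Y, u) = 85 + 2*Y (A(Y, u) = (Y + 85) + Y = (85 + Y) + Y = 85 + 2*Y)
(-145328 + 82181) - A(90 + 95, -147) = (-145328 + 82181) - (85 + 2*(90 + 95)) = -63147 - (85 + 2*185) = -63147 - (85 + 370) = -63147 - 1*455 = -63147 - 455 = -63602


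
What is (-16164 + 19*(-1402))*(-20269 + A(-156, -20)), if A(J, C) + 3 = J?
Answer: 874359256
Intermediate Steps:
A(J, C) = -3 + J
(-16164 + 19*(-1402))*(-20269 + A(-156, -20)) = (-16164 + 19*(-1402))*(-20269 + (-3 - 156)) = (-16164 - 26638)*(-20269 - 159) = -42802*(-20428) = 874359256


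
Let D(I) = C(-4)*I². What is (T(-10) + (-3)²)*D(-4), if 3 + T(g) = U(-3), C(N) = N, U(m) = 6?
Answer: -768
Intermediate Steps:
T(g) = 3 (T(g) = -3 + 6 = 3)
D(I) = -4*I²
(T(-10) + (-3)²)*D(-4) = (3 + (-3)²)*(-4*(-4)²) = (3 + 9)*(-4*16) = 12*(-64) = -768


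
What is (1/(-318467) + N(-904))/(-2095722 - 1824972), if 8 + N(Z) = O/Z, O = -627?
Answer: 2103475439/1128744937112592 ≈ 1.8636e-6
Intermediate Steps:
N(Z) = -8 - 627/Z
(1/(-318467) + N(-904))/(-2095722 - 1824972) = (1/(-318467) + (-8 - 627/(-904)))/(-2095722 - 1824972) = (-1/318467 + (-8 - 627*(-1/904)))/(-3920694) = (-1/318467 + (-8 + 627/904))*(-1/3920694) = (-1/318467 - 6605/904)*(-1/3920694) = -2103475439/287894168*(-1/3920694) = 2103475439/1128744937112592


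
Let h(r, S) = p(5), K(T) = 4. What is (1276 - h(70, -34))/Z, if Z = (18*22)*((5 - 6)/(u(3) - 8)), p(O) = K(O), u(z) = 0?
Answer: 848/33 ≈ 25.697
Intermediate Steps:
p(O) = 4
h(r, S) = 4
Z = 99/2 (Z = (18*22)*((5 - 6)/(0 - 8)) = 396*(-1/(-8)) = 396*(-1*(-1/8)) = 396*(1/8) = 99/2 ≈ 49.500)
(1276 - h(70, -34))/Z = (1276 - 1*4)/(99/2) = (1276 - 4)*(2/99) = 1272*(2/99) = 848/33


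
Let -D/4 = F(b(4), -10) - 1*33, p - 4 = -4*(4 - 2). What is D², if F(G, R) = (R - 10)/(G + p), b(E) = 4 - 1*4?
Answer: 12544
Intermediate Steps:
p = -4 (p = 4 - 4*(4 - 2) = 4 - 4*2 = 4 - 8 = -4)
b(E) = 0 (b(E) = 4 - 4 = 0)
F(G, R) = (-10 + R)/(-4 + G) (F(G, R) = (R - 10)/(G - 4) = (-10 + R)/(-4 + G))
D = 112 (D = -4*((-10 - 10)/(-4 + 0) - 1*33) = -4*(-20/(-4) - 33) = -4*(-¼*(-20) - 33) = -4*(5 - 33) = -4*(-28) = 112)
D² = 112² = 12544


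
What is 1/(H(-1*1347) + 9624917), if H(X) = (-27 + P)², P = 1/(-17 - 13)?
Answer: 900/8663083021 ≈ 1.0389e-7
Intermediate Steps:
P = -1/30 (P = 1/(-30) = -1/30 ≈ -0.033333)
H(X) = 657721/900 (H(X) = (-27 - 1/30)² = (-811/30)² = 657721/900)
1/(H(-1*1347) + 9624917) = 1/(657721/900 + 9624917) = 1/(8663083021/900) = 900/8663083021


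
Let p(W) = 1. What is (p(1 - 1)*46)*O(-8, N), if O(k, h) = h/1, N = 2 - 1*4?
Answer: -92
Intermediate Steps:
N = -2 (N = 2 - 4 = -2)
O(k, h) = h (O(k, h) = h*1 = h)
(p(1 - 1)*46)*O(-8, N) = (1*46)*(-2) = 46*(-2) = -92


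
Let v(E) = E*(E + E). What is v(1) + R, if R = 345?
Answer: 347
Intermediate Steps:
v(E) = 2*E² (v(E) = E*(2*E) = 2*E²)
v(1) + R = 2*1² + 345 = 2*1 + 345 = 2 + 345 = 347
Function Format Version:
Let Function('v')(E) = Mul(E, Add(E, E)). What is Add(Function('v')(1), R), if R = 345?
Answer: 347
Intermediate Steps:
Function('v')(E) = Mul(2, Pow(E, 2)) (Function('v')(E) = Mul(E, Mul(2, E)) = Mul(2, Pow(E, 2)))
Add(Function('v')(1), R) = Add(Mul(2, Pow(1, 2)), 345) = Add(Mul(2, 1), 345) = Add(2, 345) = 347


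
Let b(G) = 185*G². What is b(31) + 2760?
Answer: 180545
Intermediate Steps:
b(31) + 2760 = 185*31² + 2760 = 185*961 + 2760 = 177785 + 2760 = 180545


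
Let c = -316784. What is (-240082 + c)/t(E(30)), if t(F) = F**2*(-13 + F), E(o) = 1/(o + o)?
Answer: 120283056000/779 ≈ 1.5441e+8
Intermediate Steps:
E(o) = 1/(2*o)
(-240082 + c)/t(E(30)) = (-240082 - 316784)/((((1/2)/30)**2*(-13 + (1/2)/30))) = -556866*3600/(-13 + (1/2)*(1/30)) = -556866*3600/(-13 + 1/60) = -556866/((1/3600)*(-779/60)) = -556866/(-779/216000) = -556866*(-216000/779) = 120283056000/779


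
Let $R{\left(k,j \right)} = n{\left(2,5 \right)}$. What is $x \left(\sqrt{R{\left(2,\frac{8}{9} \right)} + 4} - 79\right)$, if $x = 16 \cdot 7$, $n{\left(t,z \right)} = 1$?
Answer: $-8848 + 112 \sqrt{5} \approx -8597.6$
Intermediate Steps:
$R{\left(k,j \right)} = 1$
$x = 112$
$x \left(\sqrt{R{\left(2,\frac{8}{9} \right)} + 4} - 79\right) = 112 \left(\sqrt{1 + 4} - 79\right) = 112 \left(\sqrt{5} - 79\right) = 112 \left(-79 + \sqrt{5}\right) = -8848 + 112 \sqrt{5}$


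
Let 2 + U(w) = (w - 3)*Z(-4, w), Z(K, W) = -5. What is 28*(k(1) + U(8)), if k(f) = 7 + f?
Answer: -532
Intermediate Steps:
U(w) = 13 - 5*w (U(w) = -2 + (w - 3)*(-5) = -2 + (-3 + w)*(-5) = -2 + (15 - 5*w) = 13 - 5*w)
28*(k(1) + U(8)) = 28*((7 + 1) + (13 - 5*8)) = 28*(8 + (13 - 40)) = 28*(8 - 27) = 28*(-19) = -532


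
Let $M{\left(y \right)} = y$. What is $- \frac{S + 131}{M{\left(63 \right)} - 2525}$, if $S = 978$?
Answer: $\frac{1109}{2462} \approx 0.45045$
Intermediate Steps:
$- \frac{S + 131}{M{\left(63 \right)} - 2525} = - \frac{978 + 131}{63 - 2525} = - \frac{1109}{-2462} = - \frac{1109 \left(-1\right)}{2462} = \left(-1\right) \left(- \frac{1109}{2462}\right) = \frac{1109}{2462}$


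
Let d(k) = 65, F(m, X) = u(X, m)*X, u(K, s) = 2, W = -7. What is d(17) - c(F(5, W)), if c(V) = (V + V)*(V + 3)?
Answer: -243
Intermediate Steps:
F(m, X) = 2*X
c(V) = 2*V*(3 + V) (c(V) = (2*V)*(3 + V) = 2*V*(3 + V))
d(17) - c(F(5, W)) = 65 - 2*2*(-7)*(3 + 2*(-7)) = 65 - 2*(-14)*(3 - 14) = 65 - 2*(-14)*(-11) = 65 - 1*308 = 65 - 308 = -243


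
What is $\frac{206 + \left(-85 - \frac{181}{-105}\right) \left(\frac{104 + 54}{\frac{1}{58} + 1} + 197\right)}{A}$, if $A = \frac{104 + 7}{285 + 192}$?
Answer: $- \frac{9565723974}{76405} \approx -1.252 \cdot 10^{5}$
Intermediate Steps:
$A = \frac{37}{159}$ ($A = \frac{111}{477} = 111 \cdot \frac{1}{477} = \frac{37}{159} \approx 0.2327$)
$\frac{206 + \left(-85 - \frac{181}{-105}\right) \left(\frac{104 + 54}{\frac{1}{58} + 1} + 197\right)}{A} = \frac{206 + \left(-85 - \frac{181}{-105}\right) \left(\frac{104 + 54}{\frac{1}{58} + 1} + 197\right)}{\frac{37}{159}} = \left(206 + \left(-85 - - \frac{181}{105}\right) \left(\frac{158}{\frac{1}{58} + 1} + 197\right)\right) \frac{159}{37} = \left(206 + \left(-85 + \frac{181}{105}\right) \left(\frac{158}{\frac{59}{58}} + 197\right)\right) \frac{159}{37} = \left(206 - \frac{8744 \left(158 \cdot \frac{58}{59} + 197\right)}{105}\right) \frac{159}{37} = \left(206 - \frac{8744 \left(\frac{9164}{59} + 197\right)}{105}\right) \frac{159}{37} = \left(206 - \frac{60587176}{2065}\right) \frac{159}{37} = \left(- \frac{60161786}{2065}\right) \frac{159}{37} = - \frac{9565723974}{76405}$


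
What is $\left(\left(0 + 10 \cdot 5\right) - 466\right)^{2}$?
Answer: $173056$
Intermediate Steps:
$\left(\left(0 + 10 \cdot 5\right) - 466\right)^{2} = \left(\left(0 + 50\right) - 466\right)^{2} = \left(50 - 466\right)^{2} = \left(-416\right)^{2} = 173056$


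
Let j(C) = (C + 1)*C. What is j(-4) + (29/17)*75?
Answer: 2379/17 ≈ 139.94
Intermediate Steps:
j(C) = C*(1 + C) (j(C) = (1 + C)*C = C*(1 + C))
j(-4) + (29/17)*75 = -4*(1 - 4) + (29/17)*75 = -4*(-3) + (29*(1/17))*75 = 12 + (29/17)*75 = 12 + 2175/17 = 2379/17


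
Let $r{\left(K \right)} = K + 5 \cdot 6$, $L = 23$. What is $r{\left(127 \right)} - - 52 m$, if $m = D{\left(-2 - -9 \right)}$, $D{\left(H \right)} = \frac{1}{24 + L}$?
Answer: $\frac{7431}{47} \approx 158.11$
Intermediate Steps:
$r{\left(K \right)} = 30 + K$ ($r{\left(K \right)} = K + 30 = 30 + K$)
$D{\left(H \right)} = \frac{1}{47}$ ($D{\left(H \right)} = \frac{1}{24 + 23} = \frac{1}{47}$)
$m = \frac{1}{47} \approx 0.021277$
$r{\left(127 \right)} - - 52 m = \left(30 + 127\right) - \left(-52\right) \frac{1}{47} = 157 - - \frac{52}{47} = 157 + \frac{52}{47} = \frac{7431}{47}$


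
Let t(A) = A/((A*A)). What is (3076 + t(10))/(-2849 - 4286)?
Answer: -30761/71350 ≈ -0.43113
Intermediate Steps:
t(A) = 1/A (t(A) = A/(A²) = A/A² = 1/A)
(3076 + t(10))/(-2849 - 4286) = (3076 + 1/10)/(-2849 - 4286) = (3076 + ⅒)/(-7135) = (30761/10)*(-1/7135) = -30761/71350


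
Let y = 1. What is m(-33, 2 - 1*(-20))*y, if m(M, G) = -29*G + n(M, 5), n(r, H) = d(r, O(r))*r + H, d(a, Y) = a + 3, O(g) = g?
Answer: 357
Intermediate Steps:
d(a, Y) = 3 + a
n(r, H) = H + r*(3 + r) (n(r, H) = (3 + r)*r + H = r*(3 + r) + H = H + r*(3 + r))
m(M, G) = 5 - 29*G + M*(3 + M) (m(M, G) = -29*G + (5 + M*(3 + M)) = 5 - 29*G + M*(3 + M))
m(-33, 2 - 1*(-20))*y = (5 - 29*(2 - 1*(-20)) - 33*(3 - 33))*1 = (5 - 29*(2 + 20) - 33*(-30))*1 = (5 - 29*22 + 990)*1 = (5 - 638 + 990)*1 = 357*1 = 357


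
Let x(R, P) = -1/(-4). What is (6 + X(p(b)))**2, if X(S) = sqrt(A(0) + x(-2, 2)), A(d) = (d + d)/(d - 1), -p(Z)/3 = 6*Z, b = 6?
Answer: 169/4 ≈ 42.250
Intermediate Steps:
x(R, P) = 1/4 (x(R, P) = -1*(-1/4) = 1/4)
p(Z) = -18*Z
A(d) = 2*d/(-1 + d) (A(d) = (2*d)/(-1 + d) = 2*d/(-1 + d))
X(S) = 1/2 (X(S) = sqrt(2*0/(-1 + 0) + 1/4) = sqrt(2*0/(-1) + 1/4) = sqrt(2*0*(-1) + 1/4) = sqrt(0 + 1/4) = sqrt(1/4) = 1/2)
(6 + X(p(b)))**2 = (6 + 1/2)**2 = (13/2)**2 = 169/4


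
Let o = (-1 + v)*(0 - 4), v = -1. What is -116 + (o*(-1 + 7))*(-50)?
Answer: -2516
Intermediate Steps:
o = 8 (o = (-1 - 1)*(0 - 4) = -2*(-4) = 8)
-116 + (o*(-1 + 7))*(-50) = -116 + (8*(-1 + 7))*(-50) = -116 + (8*6)*(-50) = -116 + 48*(-50) = -116 - 2400 = -2516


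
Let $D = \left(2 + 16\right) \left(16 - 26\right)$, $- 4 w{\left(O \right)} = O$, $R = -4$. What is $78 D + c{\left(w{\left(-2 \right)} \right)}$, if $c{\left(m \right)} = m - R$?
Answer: $- \frac{28071}{2} \approx -14036.0$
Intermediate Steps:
$w{\left(O \right)} = - \frac{O}{4}$
$c{\left(m \right)} = 4 + m$ ($c{\left(m \right)} = m - -4 = m + 4 = 4 + m$)
$D = -180$ ($D = 18 \left(-10\right) = -180$)
$78 D + c{\left(w{\left(-2 \right)} \right)} = 78 \left(-180\right) + \left(4 - - \frac{1}{2}\right) = -14040 + \left(4 + \frac{1}{2}\right) = -14040 + \frac{9}{2} = - \frac{28071}{2}$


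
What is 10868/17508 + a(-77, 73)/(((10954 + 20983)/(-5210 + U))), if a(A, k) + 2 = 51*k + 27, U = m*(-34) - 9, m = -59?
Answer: -52622479319/139788249 ≈ -376.44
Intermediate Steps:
U = 1997 (U = -59*(-34) - 9 = 2006 - 9 = 1997)
a(A, k) = 25 + 51*k (a(A, k) = -2 + (51*k + 27) = -2 + (27 + 51*k) = 25 + 51*k)
10868/17508 + a(-77, 73)/(((10954 + 20983)/(-5210 + U))) = 10868/17508 + (25 + 51*73)/(((10954 + 20983)/(-5210 + 1997))) = 10868*(1/17508) + (25 + 3723)/((31937/(-3213))) = 2717/4377 + 3748/((31937*(-1/3213))) = 2717/4377 + 3748/(-31937/3213) = 2717/4377 + 3748*(-3213/31937) = 2717/4377 - 12042324/31937 = -52622479319/139788249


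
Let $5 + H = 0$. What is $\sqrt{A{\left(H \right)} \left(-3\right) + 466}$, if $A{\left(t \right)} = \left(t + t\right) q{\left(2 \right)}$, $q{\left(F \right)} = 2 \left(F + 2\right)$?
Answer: $\sqrt{706} \approx 26.571$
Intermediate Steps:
$q{\left(F \right)} = 4 + 2 F$ ($q{\left(F \right)} = 2 \left(2 + F\right) = 4 + 2 F$)
$H = -5$ ($H = -5 + 0 = -5$)
$A{\left(t \right)} = 16 t$ ($A{\left(t \right)} = \left(t + t\right) \left(4 + 2 \cdot 2\right) = 2 t \left(4 + 4\right) = 2 t 8 = 16 t$)
$\sqrt{A{\left(H \right)} \left(-3\right) + 466} = \sqrt{16 \left(-5\right) \left(-3\right) + 466} = \sqrt{\left(-80\right) \left(-3\right) + 466} = \sqrt{240 + 466} = \sqrt{706}$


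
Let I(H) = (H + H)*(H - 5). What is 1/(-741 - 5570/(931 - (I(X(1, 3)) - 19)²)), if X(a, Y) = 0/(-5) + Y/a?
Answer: -3/1666 ≈ -0.0018007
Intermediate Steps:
X(a, Y) = Y/a (X(a, Y) = 0*(-⅕) + Y/a = 0 + Y/a = Y/a)
I(H) = 2*H*(-5 + H) (I(H) = (2*H)*(-5 + H) = 2*H*(-5 + H))
1/(-741 - 5570/(931 - (I(X(1, 3)) - 19)²)) = 1/(-741 - 5570/(931 - (2*(3/1)*(-5 + 3/1) - 19)²)) = 1/(-741 - 5570/(931 - (2*(3*1)*(-5 + 3*1) - 19)²)) = 1/(-741 - 5570/(931 - (2*3*(-5 + 3) - 19)²)) = 1/(-741 - 5570/(931 - (2*3*(-2) - 19)²)) = 1/(-741 - 5570/(931 - (-12 - 19)²)) = 1/(-741 - 5570/(931 - 1*(-31)²)) = 1/(-741 - 5570/(931 - 1*961)) = 1/(-741 - 5570/(931 - 961)) = 1/(-741 - 5570/(-30)) = 1/(-741 - 5570*(-1/30)) = 1/(-741 + 557/3) = 1/(-1666/3) = -3/1666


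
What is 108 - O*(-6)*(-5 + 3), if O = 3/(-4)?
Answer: 117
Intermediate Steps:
O = -3/4 (O = 3*(-1/4) = -3/4 ≈ -0.75000)
108 - O*(-6)*(-5 + 3) = 108 - (-3/4*(-6))*(-5 + 3) = 108 - 9*(-2)/2 = 108 - 1*(-9) = 108 + 9 = 117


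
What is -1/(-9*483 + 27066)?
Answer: -1/22719 ≈ -4.4016e-5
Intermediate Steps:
-1/(-9*483 + 27066) = -1/(-4347 + 27066) = -1/22719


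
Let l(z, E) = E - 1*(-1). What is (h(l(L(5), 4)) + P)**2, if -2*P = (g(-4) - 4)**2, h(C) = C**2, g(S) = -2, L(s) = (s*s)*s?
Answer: 49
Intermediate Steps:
L(s) = s**3 (L(s) = s**2*s = s**3)
l(z, E) = 1 + E (l(z, E) = E + 1 = 1 + E)
P = -18 (P = -(-2 - 4)**2/2 = -1/2*(-6)**2 = -1/2*36 = -18)
(h(l(L(5), 4)) + P)**2 = ((1 + 4)**2 - 18)**2 = (5**2 - 18)**2 = (25 - 18)**2 = 7**2 = 49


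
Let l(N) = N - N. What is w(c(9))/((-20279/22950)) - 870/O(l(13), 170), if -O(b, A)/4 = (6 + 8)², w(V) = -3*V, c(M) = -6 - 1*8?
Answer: -52718205/1135624 ≈ -46.422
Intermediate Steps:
c(M) = -14 (c(M) = -6 - 8 = -14)
l(N) = 0
O(b, A) = -784 (O(b, A) = -4*(6 + 8)² = -4*14² = -4*196 = -784)
w(c(9))/((-20279/22950)) - 870/O(l(13), 170) = (-3*(-14))/((-20279/22950)) - 870/(-784) = 42/((-20279*1/22950)) - 870*(-1/784) = 42/(-20279/22950) + 435/392 = 42*(-22950/20279) + 435/392 = -137700/2897 + 435/392 = -52718205/1135624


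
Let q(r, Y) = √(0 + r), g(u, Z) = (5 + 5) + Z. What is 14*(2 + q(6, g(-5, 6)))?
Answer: 28 + 14*√6 ≈ 62.293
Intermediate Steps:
g(u, Z) = 10 + Z
q(r, Y) = √r
14*(2 + q(6, g(-5, 6))) = 14*(2 + √6) = 28 + 14*√6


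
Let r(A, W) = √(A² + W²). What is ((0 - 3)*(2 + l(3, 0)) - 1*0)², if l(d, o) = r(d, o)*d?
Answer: 1089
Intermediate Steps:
l(d, o) = d*√(d² + o²) (l(d, o) = √(d² + o²)*d = d*√(d² + o²))
((0 - 3)*(2 + l(3, 0)) - 1*0)² = ((0 - 3)*(2 + 3*√(3² + 0²)) - 1*0)² = (-3*(2 + 3*√(9 + 0)) + 0)² = (-3*(2 + 3*√9) + 0)² = (-3*(2 + 3*3) + 0)² = (-3*(2 + 9) + 0)² = (-3*11 + 0)² = (-33 + 0)² = (-33)² = 1089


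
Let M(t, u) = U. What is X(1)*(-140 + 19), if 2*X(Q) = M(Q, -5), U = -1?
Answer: 121/2 ≈ 60.500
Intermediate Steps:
M(t, u) = -1
X(Q) = -1/2 (X(Q) = (1/2)*(-1) = -1/2)
X(1)*(-140 + 19) = -(-140 + 19)/2 = -1/2*(-121) = 121/2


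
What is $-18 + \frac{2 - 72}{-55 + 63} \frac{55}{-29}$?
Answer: $- \frac{163}{116} \approx -1.4052$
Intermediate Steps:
$-18 + \frac{2 - 72}{-55 + 63} \frac{55}{-29} = -18 + - \frac{70}{8} \cdot 55 \left(- \frac{1}{29}\right) = -18 + \left(-70\right) \frac{1}{8} \left(- \frac{55}{29}\right) = -18 - - \frac{1925}{116} = -18 + \frac{1925}{116} = - \frac{163}{116}$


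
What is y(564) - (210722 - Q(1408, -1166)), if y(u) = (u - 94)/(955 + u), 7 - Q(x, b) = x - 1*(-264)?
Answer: -322615383/1519 ≈ -2.1239e+5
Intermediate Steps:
Q(x, b) = -257 - x (Q(x, b) = 7 - (x - 1*(-264)) = 7 - (x + 264) = 7 - (264 + x) = 7 + (-264 - x) = -257 - x)
y(u) = (-94 + u)/(955 + u)
y(564) - (210722 - Q(1408, -1166)) = (-94 + 564)/(955 + 564) - (210722 - (-257 - 1*1408)) = 470/1519 - (210722 - (-257 - 1408)) = (1/1519)*470 - (210722 - 1*(-1665)) = 470/1519 - (210722 + 1665) = 470/1519 - 1*212387 = 470/1519 - 212387 = -322615383/1519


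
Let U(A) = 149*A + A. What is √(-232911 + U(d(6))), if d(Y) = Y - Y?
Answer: 3*I*√25879 ≈ 482.61*I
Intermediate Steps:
d(Y) = 0
U(A) = 150*A
√(-232911 + U(d(6))) = √(-232911 + 150*0) = √(-232911 + 0) = √(-232911) = 3*I*√25879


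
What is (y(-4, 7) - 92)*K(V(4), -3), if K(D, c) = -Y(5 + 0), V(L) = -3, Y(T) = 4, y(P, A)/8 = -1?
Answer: 400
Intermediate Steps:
y(P, A) = -8 (y(P, A) = 8*(-1) = -8)
K(D, c) = -4 (K(D, c) = -1*4 = -4)
(y(-4, 7) - 92)*K(V(4), -3) = (-8 - 92)*(-4) = -100*(-4) = 400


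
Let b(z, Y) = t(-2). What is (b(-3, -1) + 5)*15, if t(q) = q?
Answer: 45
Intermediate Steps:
b(z, Y) = -2
(b(-3, -1) + 5)*15 = (-2 + 5)*15 = 3*15 = 45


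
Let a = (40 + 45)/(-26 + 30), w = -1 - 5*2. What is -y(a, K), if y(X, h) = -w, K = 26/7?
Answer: -11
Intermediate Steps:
K = 26/7 (K = 26*(1/7) = 26/7 ≈ 3.7143)
w = -11 (w = -1 - 10 = -11)
a = 85/4 ≈ 21.250
y(X, h) = 11 (y(X, h) = -1*(-11) = 11)
-y(a, K) = -1*11 = -11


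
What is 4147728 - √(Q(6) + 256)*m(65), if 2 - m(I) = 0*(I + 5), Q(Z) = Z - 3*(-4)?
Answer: 4147728 - 2*√274 ≈ 4.1477e+6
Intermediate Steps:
Q(Z) = 12 + Z (Q(Z) = Z + 12 = 12 + Z)
m(I) = 2 (m(I) = 2 - 0*(I + 5) = 2 - 0*(5 + I) = 2 - 1*0 = 2 + 0 = 2)
4147728 - √(Q(6) + 256)*m(65) = 4147728 - √((12 + 6) + 256)*2 = 4147728 - √(18 + 256)*2 = 4147728 - √274*2 = 4147728 - 2*√274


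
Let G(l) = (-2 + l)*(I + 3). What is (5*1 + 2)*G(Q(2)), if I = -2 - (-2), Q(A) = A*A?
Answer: 42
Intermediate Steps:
Q(A) = A**2
I = 0 (I = -2 - 1*(-2) = -2 + 2 = 0)
G(l) = -6 + 3*l (G(l) = (-2 + l)*(0 + 3) = (-2 + l)*3 = -6 + 3*l)
(5*1 + 2)*G(Q(2)) = (5*1 + 2)*(-6 + 3*2**2) = (5 + 2)*(-6 + 3*4) = 7*(-6 + 12) = 7*6 = 42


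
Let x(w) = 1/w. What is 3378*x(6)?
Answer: 563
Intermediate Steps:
3378*x(6) = 3378/6 = 3378*(⅙) = 563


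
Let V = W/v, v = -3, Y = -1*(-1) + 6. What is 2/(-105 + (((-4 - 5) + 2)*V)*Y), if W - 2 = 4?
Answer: -2/7 ≈ -0.28571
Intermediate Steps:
W = 6 (W = 2 + 4 = 6)
Y = 7 (Y = 1 + 6 = 7)
V = -2 (V = 6/(-3) = 6*(-1/3) = -2)
2/(-105 + (((-4 - 5) + 2)*V)*Y) = 2/(-105 + (((-4 - 5) + 2)*(-2))*7) = 2/(-105 + ((-9 + 2)*(-2))*7) = 2/(-105 - 7*(-2)*7) = 2/(-105 + 14*7) = 2/(-105 + 98) = 2/(-7) = 2*(-1/7) = -2/7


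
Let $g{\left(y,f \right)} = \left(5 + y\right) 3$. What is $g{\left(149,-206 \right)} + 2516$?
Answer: $2978$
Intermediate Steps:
$g{\left(y,f \right)} = 15 + 3 y$
$g{\left(149,-206 \right)} + 2516 = \left(15 + 3 \cdot 149\right) + 2516 = \left(15 + 447\right) + 2516 = 462 + 2516 = 2978$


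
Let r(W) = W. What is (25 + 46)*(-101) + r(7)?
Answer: -7164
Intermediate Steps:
(25 + 46)*(-101) + r(7) = (25 + 46)*(-101) + 7 = 71*(-101) + 7 = -7171 + 7 = -7164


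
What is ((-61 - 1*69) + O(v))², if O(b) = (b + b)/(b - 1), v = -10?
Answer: 1988100/121 ≈ 16431.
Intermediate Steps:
O(b) = 2*b/(-1 + b) (O(b) = (2*b)/(-1 + b) = 2*b/(-1 + b))
((-61 - 1*69) + O(v))² = ((-61 - 1*69) + 2*(-10)/(-1 - 10))² = ((-61 - 69) + 2*(-10)/(-11))² = (-130 + 2*(-10)*(-1/11))² = (-130 + 20/11)² = (-1410/11)² = 1988100/121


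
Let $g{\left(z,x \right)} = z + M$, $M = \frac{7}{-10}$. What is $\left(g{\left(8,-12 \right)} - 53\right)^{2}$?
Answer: $\frac{208849}{100} \approx 2088.5$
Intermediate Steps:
$M = - \frac{7}{10}$ ($M = 7 \left(- \frac{1}{10}\right) = - \frac{7}{10} \approx -0.7$)
$g{\left(z,x \right)} = - \frac{7}{10} + z$ ($g{\left(z,x \right)} = z - \frac{7}{10} = - \frac{7}{10} + z$)
$\left(g{\left(8,-12 \right)} - 53\right)^{2} = \left(\left(- \frac{7}{10} + 8\right) - 53\right)^{2} = \left(\frac{73}{10} - 53\right)^{2} = \left(- \frac{457}{10}\right)^{2} = \frac{208849}{100}$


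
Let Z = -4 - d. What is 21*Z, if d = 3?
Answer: -147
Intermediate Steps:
Z = -7 (Z = -4 - 1*3 = -4 - 3 = -7)
21*Z = 21*(-7) = -147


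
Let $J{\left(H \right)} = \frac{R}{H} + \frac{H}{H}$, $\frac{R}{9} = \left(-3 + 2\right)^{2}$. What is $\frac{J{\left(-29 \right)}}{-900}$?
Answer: $- \frac{1}{1305} \approx -0.00076628$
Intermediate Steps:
$R = 9$ ($R = 9 \left(-3 + 2\right)^{2} = 9 \left(-1\right)^{2} = 9 \cdot 1 = 9$)
$J{\left(H \right)} = 1 + \frac{9}{H}$ ($J{\left(H \right)} = \frac{9}{H} + \frac{H}{H} = \frac{9}{H} + 1 = 1 + \frac{9}{H}$)
$\frac{J{\left(-29 \right)}}{-900} = \frac{\frac{1}{-29} \left(9 - 29\right)}{-900} = \left(- \frac{1}{29}\right) \left(-20\right) \left(- \frac{1}{900}\right) = \frac{20}{29} \left(- \frac{1}{900}\right) = - \frac{1}{1305}$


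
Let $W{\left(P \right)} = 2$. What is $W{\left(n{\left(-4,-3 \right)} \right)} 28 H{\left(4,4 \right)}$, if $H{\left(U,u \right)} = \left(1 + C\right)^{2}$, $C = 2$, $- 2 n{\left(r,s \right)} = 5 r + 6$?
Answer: $504$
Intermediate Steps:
$n{\left(r,s \right)} = -3 - \frac{5 r}{2}$ ($n{\left(r,s \right)} = - \frac{5 r + 6}{2} = - \frac{6 + 5 r}{2} = -3 - \frac{5 r}{2}$)
$H{\left(U,u \right)} = 9$ ($H{\left(U,u \right)} = \left(1 + 2\right)^{2} = 3^{2} = 9$)
$W{\left(n{\left(-4,-3 \right)} \right)} 28 H{\left(4,4 \right)} = 2 \cdot 28 \cdot 9 = 56 \cdot 9 = 504$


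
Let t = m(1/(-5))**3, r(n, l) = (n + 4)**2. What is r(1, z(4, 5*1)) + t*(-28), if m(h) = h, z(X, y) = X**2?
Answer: 3153/125 ≈ 25.224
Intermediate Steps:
r(n, l) = (4 + n)**2
t = -1/125 (t = (1/(-5))**3 = (-1/5)**3 = -1/125 ≈ -0.0080000)
r(1, z(4, 5*1)) + t*(-28) = (4 + 1)**2 - 1/125*(-28) = 5**2 + 28/125 = 25 + 28/125 = 3153/125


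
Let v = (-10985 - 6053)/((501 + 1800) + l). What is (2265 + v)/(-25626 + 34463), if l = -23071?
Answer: 23530544/91772245 ≈ 0.25640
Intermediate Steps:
v = 8519/10385 (v = (-10985 - 6053)/((501 + 1800) - 23071) = -17038/(2301 - 23071) = -17038/(-20770) = -17038*(-1/20770) = 8519/10385 ≈ 0.82032)
(2265 + v)/(-25626 + 34463) = (2265 + 8519/10385)/(-25626 + 34463) = (23530544/10385)/8837 = (23530544/10385)*(1/8837) = 23530544/91772245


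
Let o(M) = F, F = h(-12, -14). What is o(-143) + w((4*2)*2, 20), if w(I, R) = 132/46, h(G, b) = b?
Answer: -256/23 ≈ -11.130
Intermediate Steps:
w(I, R) = 66/23 (w(I, R) = 132*(1/46) = 66/23)
F = -14
o(M) = -14
o(-143) + w((4*2)*2, 20) = -14 + 66/23 = -256/23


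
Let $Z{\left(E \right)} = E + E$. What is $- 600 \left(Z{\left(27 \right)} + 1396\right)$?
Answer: $-870000$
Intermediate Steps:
$Z{\left(E \right)} = 2 E$
$- 600 \left(Z{\left(27 \right)} + 1396\right) = - 600 \left(2 \cdot 27 + 1396\right) = - 600 \left(54 + 1396\right) = \left(-600\right) 1450 = -870000$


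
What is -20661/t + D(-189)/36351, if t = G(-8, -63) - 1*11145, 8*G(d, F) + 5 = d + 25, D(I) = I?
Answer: 7925311/4286533 ≈ 1.8489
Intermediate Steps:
G(d, F) = 5/2 + d/8 (G(d, F) = -5/8 + (d + 25)/8 = -5/8 + (25 + d)/8 = -5/8 + (25/8 + d/8) = 5/2 + d/8)
t = -22287/2 (t = (5/2 + (⅛)*(-8)) - 1*11145 = (5/2 - 1) - 11145 = 3/2 - 11145 = -22287/2 ≈ -11144.)
-20661/t + D(-189)/36351 = -20661/(-22287/2) - 189/36351 = -20661*(-2/22287) - 189*1/36351 = 13774/7429 - 3/577 = 7925311/4286533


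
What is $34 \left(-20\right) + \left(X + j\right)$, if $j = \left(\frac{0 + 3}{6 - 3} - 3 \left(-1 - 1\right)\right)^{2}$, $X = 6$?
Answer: $-625$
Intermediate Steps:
$j = 49$ ($j = \left(\frac{3}{3} - -6\right)^{2} = \left(3 \cdot \frac{1}{3} + 6\right)^{2} = \left(1 + 6\right)^{2} = 7^{2} = 49$)
$34 \left(-20\right) + \left(X + j\right) = 34 \left(-20\right) + \left(6 + 49\right) = -680 + 55 = -625$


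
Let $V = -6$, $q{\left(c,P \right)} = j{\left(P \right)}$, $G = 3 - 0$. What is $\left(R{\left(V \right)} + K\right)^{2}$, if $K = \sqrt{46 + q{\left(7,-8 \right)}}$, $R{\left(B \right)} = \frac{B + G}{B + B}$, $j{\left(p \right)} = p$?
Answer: $\frac{609}{16} + \frac{\sqrt{38}}{2} \approx 41.145$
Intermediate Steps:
$G = 3$ ($G = 3 + 0 = 3$)
$q{\left(c,P \right)} = P$
$R{\left(B \right)} = \frac{3 + B}{2 B}$ ($R{\left(B \right)} = \frac{B + 3}{B + B} = \frac{3 + B}{2 B}$)
$K = \sqrt{38}$ ($K = \sqrt{46 - 8} = \sqrt{38} \approx 6.1644$)
$\left(R{\left(V \right)} + K\right)^{2} = \left(\frac{3 - 6}{2 \left(-6\right)} + \sqrt{38}\right)^{2} = \left(\frac{1}{2} \left(- \frac{1}{6}\right) \left(-3\right) + \sqrt{38}\right)^{2} = \left(\frac{1}{4} + \sqrt{38}\right)^{2}$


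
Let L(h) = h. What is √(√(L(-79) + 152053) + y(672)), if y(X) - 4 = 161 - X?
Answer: √(-507 + 3*√16886) ≈ 10.824*I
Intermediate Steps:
y(X) = 165 - X (y(X) = 4 + (161 - X) = 165 - X)
√(√(L(-79) + 152053) + y(672)) = √(√(-79 + 152053) + (165 - 1*672)) = √(√151974 + (165 - 672)) = √(3*√16886 - 507) = √(-507 + 3*√16886)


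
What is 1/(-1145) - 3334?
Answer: -3817431/1145 ≈ -3334.0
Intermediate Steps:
1/(-1145) - 3334 = -1/1145 - 3334 = -3817431/1145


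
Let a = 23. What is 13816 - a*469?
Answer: 3029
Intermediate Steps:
13816 - a*469 = 13816 - 23*469 = 13816 - 1*10787 = 13816 - 10787 = 3029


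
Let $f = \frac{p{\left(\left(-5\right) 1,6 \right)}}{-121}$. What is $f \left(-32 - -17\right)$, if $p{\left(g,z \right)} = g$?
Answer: $- \frac{75}{121} \approx -0.61983$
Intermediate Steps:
$f = \frac{5}{121}$ ($f = \frac{\left(-5\right) 1}{-121} = \left(-5\right) \left(- \frac{1}{121}\right) = \frac{5}{121} \approx 0.041322$)
$f \left(-32 - -17\right) = \frac{5 \left(-32 - -17\right)}{121} = \frac{5 \left(-32 + 17\right)}{121} = \frac{5}{121} \left(-15\right) = - \frac{75}{121}$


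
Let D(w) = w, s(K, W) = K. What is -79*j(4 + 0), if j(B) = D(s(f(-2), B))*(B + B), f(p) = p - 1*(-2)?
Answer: 0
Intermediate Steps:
f(p) = 2 + p (f(p) = p + 2 = 2 + p)
j(B) = 0 (j(B) = (2 - 2)*(B + B) = 0*(2*B) = 0)
-79*j(4 + 0) = -79*0 = 0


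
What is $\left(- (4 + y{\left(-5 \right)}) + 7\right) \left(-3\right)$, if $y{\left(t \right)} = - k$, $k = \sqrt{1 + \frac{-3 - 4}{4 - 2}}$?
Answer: $-9 - \frac{3 i \sqrt{10}}{2} \approx -9.0 - 4.7434 i$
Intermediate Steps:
$k = \frac{i \sqrt{10}}{2}$ ($k = \sqrt{1 - \frac{7}{2}} = \sqrt{- \frac{5}{2}} = \frac{i \sqrt{10}}{2} \approx 1.5811 i$)
$y{\left(t \right)} = - \frac{i \sqrt{10}}{2}$
$\left(- (4 + y{\left(-5 \right)}) + 7\right) \left(-3\right) = \left(- (4 - \frac{i \sqrt{10}}{2}) + 7\right) \left(-3\right) = \left(\left(-4 + \frac{i \sqrt{10}}{2}\right) + 7\right) \left(-3\right) = \left(3 + \frac{i \sqrt{10}}{2}\right) \left(-3\right) = -9 - \frac{3 i \sqrt{10}}{2}$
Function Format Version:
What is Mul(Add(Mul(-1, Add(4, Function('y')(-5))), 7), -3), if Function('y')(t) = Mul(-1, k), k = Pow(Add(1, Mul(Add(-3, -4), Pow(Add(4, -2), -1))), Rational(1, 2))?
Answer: Add(-9, Mul(Rational(-3, 2), I, Pow(10, Rational(1, 2)))) ≈ Add(-9.0000, Mul(-4.7434, I))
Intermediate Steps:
k = Mul(Rational(1, 2), I, Pow(10, Rational(1, 2))) (k = Pow(Add(1, Mul(-7, Pow(2, -1))), Rational(1, 2)) = Pow(Add(1, Mul(-7, Rational(1, 2))), Rational(1, 2)) = Pow(Add(1, Rational(-7, 2)), Rational(1, 2)) = Pow(Rational(-5, 2), Rational(1, 2)) = Mul(Rational(1, 2), I, Pow(10, Rational(1, 2))) ≈ Mul(1.5811, I))
Function('y')(t) = Mul(Rational(-1, 2), I, Pow(10, Rational(1, 2))) (Function('y')(t) = Mul(-1, Mul(Rational(1, 2), I, Pow(10, Rational(1, 2)))) = Mul(Rational(-1, 2), I, Pow(10, Rational(1, 2))))
Mul(Add(Mul(-1, Add(4, Function('y')(-5))), 7), -3) = Mul(Add(Mul(-1, Add(4, Mul(Rational(-1, 2), I, Pow(10, Rational(1, 2))))), 7), -3) = Mul(Add(Add(-4, Mul(Rational(1, 2), I, Pow(10, Rational(1, 2)))), 7), -3) = Mul(Add(3, Mul(Rational(1, 2), I, Pow(10, Rational(1, 2)))), -3) = Add(-9, Mul(Rational(-3, 2), I, Pow(10, Rational(1, 2))))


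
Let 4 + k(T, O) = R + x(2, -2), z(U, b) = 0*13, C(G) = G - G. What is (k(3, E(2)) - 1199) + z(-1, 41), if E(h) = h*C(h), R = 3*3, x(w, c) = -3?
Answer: -1197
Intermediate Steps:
C(G) = 0
z(U, b) = 0
R = 9
E(h) = 0 (E(h) = h*0 = 0)
k(T, O) = 2 (k(T, O) = -4 + (9 - 3) = -4 + 6 = 2)
(k(3, E(2)) - 1199) + z(-1, 41) = (2 - 1199) + 0 = -1197 + 0 = -1197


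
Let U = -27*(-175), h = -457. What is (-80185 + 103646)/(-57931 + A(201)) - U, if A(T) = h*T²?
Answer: -87512636761/18521188 ≈ -4725.0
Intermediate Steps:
U = 4725
A(T) = -457*T²
(-80185 + 103646)/(-57931 + A(201)) - U = (-80185 + 103646)/(-57931 - 457*201²) - 1*4725 = 23461/(-57931 - 457*40401) - 4725 = 23461/(-57931 - 18463257) - 4725 = 23461/(-18521188) - 4725 = 23461*(-1/18521188) - 4725 = -23461/18521188 - 4725 = -87512636761/18521188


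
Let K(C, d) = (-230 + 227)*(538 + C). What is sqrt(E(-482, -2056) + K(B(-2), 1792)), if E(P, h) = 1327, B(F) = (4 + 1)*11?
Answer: 2*I*sqrt(113) ≈ 21.26*I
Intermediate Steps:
B(F) = 55 (B(F) = 5*11 = 55)
K(C, d) = -1614 - 3*C (K(C, d) = -3*(538 + C) = -1614 - 3*C)
sqrt(E(-482, -2056) + K(B(-2), 1792)) = sqrt(1327 + (-1614 - 3*55)) = sqrt(1327 + (-1614 - 165)) = sqrt(1327 - 1779) = sqrt(-452) = 2*I*sqrt(113)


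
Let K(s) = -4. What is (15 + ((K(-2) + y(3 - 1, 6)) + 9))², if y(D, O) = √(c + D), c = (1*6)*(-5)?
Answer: 372 + 80*I*√7 ≈ 372.0 + 211.66*I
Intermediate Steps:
c = -30 (c = 6*(-5) = -30)
y(D, O) = √(-30 + D)
(15 + ((K(-2) + y(3 - 1, 6)) + 9))² = (15 + ((-4 + √(-30 + (3 - 1))) + 9))² = (15 + ((-4 + √(-30 + 2)) + 9))² = (15 + ((-4 + √(-28)) + 9))² = (15 + ((-4 + 2*I*√7) + 9))² = (15 + (5 + 2*I*√7))² = (20 + 2*I*√7)²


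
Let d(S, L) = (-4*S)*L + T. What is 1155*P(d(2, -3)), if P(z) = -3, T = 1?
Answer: -3465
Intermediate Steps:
d(S, L) = 1 - 4*L*S (d(S, L) = (-4*S)*L + 1 = -4*L*S + 1 = 1 - 4*L*S)
1155*P(d(2, -3)) = 1155*(-3) = -3465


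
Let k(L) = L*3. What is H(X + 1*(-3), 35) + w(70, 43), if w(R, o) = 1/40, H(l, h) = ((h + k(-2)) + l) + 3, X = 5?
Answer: 1361/40 ≈ 34.025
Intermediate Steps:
k(L) = 3*L
H(l, h) = -3 + h + l (H(l, h) = ((h + 3*(-2)) + l) + 3 = ((h - 6) + l) + 3 = ((-6 + h) + l) + 3 = (-6 + h + l) + 3 = -3 + h + l)
w(R, o) = 1/40
H(X + 1*(-3), 35) + w(70, 43) = (-3 + 35 + (5 + 1*(-3))) + 1/40 = (-3 + 35 + (5 - 3)) + 1/40 = (-3 + 35 + 2) + 1/40 = 34 + 1/40 = 1361/40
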